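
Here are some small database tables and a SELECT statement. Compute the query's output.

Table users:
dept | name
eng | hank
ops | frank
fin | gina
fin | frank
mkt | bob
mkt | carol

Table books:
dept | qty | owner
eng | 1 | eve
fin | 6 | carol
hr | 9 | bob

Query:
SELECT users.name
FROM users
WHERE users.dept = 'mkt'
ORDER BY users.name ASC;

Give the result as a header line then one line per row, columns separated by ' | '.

After WHERE (2 rows):
users.dept | users.name
mkt | bob
mkt | carol
After SELECT (2 rows):
users.name
bob
carol
After ORDER BY (2 rows):
users.name
bob
carol

== RESULT ==
users.name
bob
carol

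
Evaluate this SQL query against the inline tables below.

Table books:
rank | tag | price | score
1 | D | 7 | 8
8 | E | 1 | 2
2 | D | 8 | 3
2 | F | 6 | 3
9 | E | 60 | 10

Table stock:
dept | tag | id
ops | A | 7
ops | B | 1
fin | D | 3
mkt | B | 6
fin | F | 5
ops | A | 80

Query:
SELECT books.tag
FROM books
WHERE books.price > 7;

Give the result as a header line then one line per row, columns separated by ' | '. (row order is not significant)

After WHERE (2 rows):
books.rank | books.tag | books.price | books.score
2 | D | 8 | 3
9 | E | 60 | 10
After SELECT (2 rows):
books.tag
D
E

== RESULT ==
books.tag
D
E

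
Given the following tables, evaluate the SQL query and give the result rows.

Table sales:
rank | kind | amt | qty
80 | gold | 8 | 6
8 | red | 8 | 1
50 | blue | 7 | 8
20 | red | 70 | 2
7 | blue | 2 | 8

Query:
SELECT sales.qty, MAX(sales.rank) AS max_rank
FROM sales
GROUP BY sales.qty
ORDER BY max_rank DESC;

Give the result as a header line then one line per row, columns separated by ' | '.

== RESULT ==
sales.qty | max_rank
6 | 80
8 | 50
2 | 20
1 | 8

Derivation:
After GROUP BY (4 rows):
sales.qty | max_rank
6 | 80
1 | 8
8 | 50
2 | 20
After ORDER BY (4 rows):
sales.qty | max_rank
6 | 80
8 | 50
2 | 20
1 | 8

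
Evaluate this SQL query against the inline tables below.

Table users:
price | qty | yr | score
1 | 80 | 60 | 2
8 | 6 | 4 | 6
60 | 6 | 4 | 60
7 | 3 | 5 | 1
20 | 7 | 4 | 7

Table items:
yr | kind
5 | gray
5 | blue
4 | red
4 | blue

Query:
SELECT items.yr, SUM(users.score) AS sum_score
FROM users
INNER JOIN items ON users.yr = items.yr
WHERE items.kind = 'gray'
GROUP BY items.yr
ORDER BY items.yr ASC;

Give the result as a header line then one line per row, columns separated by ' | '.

== RESULT ==
items.yr | sum_score
5 | 1

Derivation:
After JOIN items (8 rows):
users.price | users.qty | users.yr | users.score | items.yr | items.kind
8 | 6 | 4 | 6 | 4 | red
8 | 6 | 4 | 6 | 4 | blue
60 | 6 | 4 | 60 | 4 | red
60 | 6 | 4 | 60 | 4 | blue
7 | 3 | 5 | 1 | 5 | gray
7 | 3 | 5 | 1 | 5 | blue
20 | 7 | 4 | 7 | 4 | red
20 | 7 | 4 | 7 | 4 | blue
After WHERE (1 rows):
users.price | users.qty | users.yr | users.score | items.yr | items.kind
7 | 3 | 5 | 1 | 5 | gray
After GROUP BY (1 rows):
items.yr | sum_score
5 | 1
After ORDER BY (1 rows):
items.yr | sum_score
5 | 1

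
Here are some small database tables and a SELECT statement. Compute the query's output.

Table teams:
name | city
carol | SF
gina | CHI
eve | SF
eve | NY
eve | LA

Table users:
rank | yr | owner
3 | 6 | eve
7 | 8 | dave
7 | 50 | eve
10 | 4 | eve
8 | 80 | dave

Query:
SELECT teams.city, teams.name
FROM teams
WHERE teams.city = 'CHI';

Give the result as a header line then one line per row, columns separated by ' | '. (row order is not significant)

== RESULT ==
teams.city | teams.name
CHI | gina

Derivation:
After WHERE (1 rows):
teams.name | teams.city
gina | CHI
After SELECT (1 rows):
teams.city | teams.name
CHI | gina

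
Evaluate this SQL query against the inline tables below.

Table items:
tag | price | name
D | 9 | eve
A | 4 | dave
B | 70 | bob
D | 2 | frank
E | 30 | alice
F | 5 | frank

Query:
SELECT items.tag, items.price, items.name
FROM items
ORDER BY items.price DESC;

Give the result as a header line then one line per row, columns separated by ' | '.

After SELECT (6 rows):
items.tag | items.price | items.name
D | 9 | eve
A | 4 | dave
B | 70 | bob
D | 2 | frank
E | 30 | alice
F | 5 | frank
After ORDER BY (6 rows):
items.tag | items.price | items.name
B | 70 | bob
E | 30 | alice
D | 9 | eve
F | 5 | frank
A | 4 | dave
D | 2 | frank

== RESULT ==
items.tag | items.price | items.name
B | 70 | bob
E | 30 | alice
D | 9 | eve
F | 5 | frank
A | 4 | dave
D | 2 | frank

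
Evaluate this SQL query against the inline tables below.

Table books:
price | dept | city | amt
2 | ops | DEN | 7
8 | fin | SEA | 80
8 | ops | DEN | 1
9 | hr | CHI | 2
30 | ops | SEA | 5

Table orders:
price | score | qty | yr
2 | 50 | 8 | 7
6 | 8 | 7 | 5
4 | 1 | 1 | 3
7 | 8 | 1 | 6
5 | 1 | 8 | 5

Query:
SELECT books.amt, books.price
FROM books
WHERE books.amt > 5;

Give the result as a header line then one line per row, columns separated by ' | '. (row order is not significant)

After WHERE (2 rows):
books.price | books.dept | books.city | books.amt
2 | ops | DEN | 7
8 | fin | SEA | 80
After SELECT (2 rows):
books.amt | books.price
7 | 2
80 | 8

== RESULT ==
books.amt | books.price
7 | 2
80 | 8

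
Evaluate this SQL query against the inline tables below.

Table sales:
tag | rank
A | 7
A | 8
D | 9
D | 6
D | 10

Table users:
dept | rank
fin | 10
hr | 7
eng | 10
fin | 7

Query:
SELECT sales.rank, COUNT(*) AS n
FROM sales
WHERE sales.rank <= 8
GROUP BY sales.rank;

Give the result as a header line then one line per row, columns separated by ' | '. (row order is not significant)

== RESULT ==
sales.rank | n
7 | 1
8 | 1
6 | 1

Derivation:
After WHERE (3 rows):
sales.tag | sales.rank
A | 7
A | 8
D | 6
After GROUP BY (3 rows):
sales.rank | n
7 | 1
8 | 1
6 | 1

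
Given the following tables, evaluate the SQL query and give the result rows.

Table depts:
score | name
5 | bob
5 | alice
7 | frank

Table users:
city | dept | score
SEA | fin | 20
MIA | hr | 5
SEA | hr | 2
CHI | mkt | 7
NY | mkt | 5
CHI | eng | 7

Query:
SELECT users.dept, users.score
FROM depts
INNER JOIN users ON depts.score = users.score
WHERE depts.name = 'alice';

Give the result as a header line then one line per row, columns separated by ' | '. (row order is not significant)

== RESULT ==
users.dept | users.score
hr | 5
mkt | 5

Derivation:
After JOIN users (6 rows):
depts.score | depts.name | users.city | users.dept | users.score
5 | bob | MIA | hr | 5
5 | bob | NY | mkt | 5
5 | alice | MIA | hr | 5
5 | alice | NY | mkt | 5
7 | frank | CHI | mkt | 7
7 | frank | CHI | eng | 7
After WHERE (2 rows):
depts.score | depts.name | users.city | users.dept | users.score
5 | alice | MIA | hr | 5
5 | alice | NY | mkt | 5
After SELECT (2 rows):
users.dept | users.score
hr | 5
mkt | 5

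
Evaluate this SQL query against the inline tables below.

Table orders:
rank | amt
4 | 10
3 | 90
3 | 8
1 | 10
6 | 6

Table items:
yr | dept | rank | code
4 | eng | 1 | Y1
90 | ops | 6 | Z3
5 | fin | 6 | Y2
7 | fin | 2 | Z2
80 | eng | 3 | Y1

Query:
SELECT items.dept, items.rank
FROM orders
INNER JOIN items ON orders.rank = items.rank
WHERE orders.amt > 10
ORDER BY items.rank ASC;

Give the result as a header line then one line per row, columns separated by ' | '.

== RESULT ==
items.dept | items.rank
eng | 3

Derivation:
After JOIN items (5 rows):
orders.rank | orders.amt | items.yr | items.dept | items.rank | items.code
3 | 90 | 80 | eng | 3 | Y1
3 | 8 | 80 | eng | 3 | Y1
1 | 10 | 4 | eng | 1 | Y1
6 | 6 | 90 | ops | 6 | Z3
6 | 6 | 5 | fin | 6 | Y2
After WHERE (1 rows):
orders.rank | orders.amt | items.yr | items.dept | items.rank | items.code
3 | 90 | 80 | eng | 3 | Y1
After SELECT (1 rows):
items.dept | items.rank
eng | 3
After ORDER BY (1 rows):
items.dept | items.rank
eng | 3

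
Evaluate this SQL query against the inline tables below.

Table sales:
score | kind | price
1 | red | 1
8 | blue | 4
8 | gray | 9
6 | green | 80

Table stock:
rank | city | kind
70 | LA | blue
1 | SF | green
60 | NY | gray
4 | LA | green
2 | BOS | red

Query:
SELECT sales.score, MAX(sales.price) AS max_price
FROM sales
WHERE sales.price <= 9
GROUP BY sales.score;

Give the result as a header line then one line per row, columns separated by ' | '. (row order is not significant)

== RESULT ==
sales.score | max_price
1 | 1
8 | 9

Derivation:
After WHERE (3 rows):
sales.score | sales.kind | sales.price
1 | red | 1
8 | blue | 4
8 | gray | 9
After GROUP BY (2 rows):
sales.score | max_price
1 | 1
8 | 9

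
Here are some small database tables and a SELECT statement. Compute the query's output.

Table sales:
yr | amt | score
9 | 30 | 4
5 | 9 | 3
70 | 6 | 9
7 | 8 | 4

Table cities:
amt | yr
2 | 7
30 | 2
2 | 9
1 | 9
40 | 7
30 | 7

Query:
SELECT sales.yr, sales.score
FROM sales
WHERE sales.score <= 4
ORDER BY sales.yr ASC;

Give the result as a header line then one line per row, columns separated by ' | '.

== RESULT ==
sales.yr | sales.score
5 | 3
7 | 4
9 | 4

Derivation:
After WHERE (3 rows):
sales.yr | sales.amt | sales.score
9 | 30 | 4
5 | 9 | 3
7 | 8 | 4
After SELECT (3 rows):
sales.yr | sales.score
9 | 4
5 | 3
7 | 4
After ORDER BY (3 rows):
sales.yr | sales.score
5 | 3
7 | 4
9 | 4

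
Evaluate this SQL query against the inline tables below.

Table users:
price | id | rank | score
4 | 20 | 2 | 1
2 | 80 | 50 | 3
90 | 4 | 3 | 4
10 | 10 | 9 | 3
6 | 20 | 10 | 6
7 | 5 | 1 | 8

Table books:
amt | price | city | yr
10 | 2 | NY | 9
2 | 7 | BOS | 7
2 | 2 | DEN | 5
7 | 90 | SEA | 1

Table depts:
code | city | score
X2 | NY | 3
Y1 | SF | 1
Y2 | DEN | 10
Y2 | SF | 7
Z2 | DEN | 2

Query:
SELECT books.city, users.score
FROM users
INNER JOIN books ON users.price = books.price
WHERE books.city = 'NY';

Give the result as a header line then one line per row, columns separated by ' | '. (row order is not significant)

After JOIN books (4 rows):
users.price | users.id | users.rank | users.score | books.amt | books.price | books.city | books.yr
2 | 80 | 50 | 3 | 10 | 2 | NY | 9
2 | 80 | 50 | 3 | 2 | 2 | DEN | 5
90 | 4 | 3 | 4 | 7 | 90 | SEA | 1
7 | 5 | 1 | 8 | 2 | 7 | BOS | 7
After WHERE (1 rows):
users.price | users.id | users.rank | users.score | books.amt | books.price | books.city | books.yr
2 | 80 | 50 | 3 | 10 | 2 | NY | 9
After SELECT (1 rows):
books.city | users.score
NY | 3

== RESULT ==
books.city | users.score
NY | 3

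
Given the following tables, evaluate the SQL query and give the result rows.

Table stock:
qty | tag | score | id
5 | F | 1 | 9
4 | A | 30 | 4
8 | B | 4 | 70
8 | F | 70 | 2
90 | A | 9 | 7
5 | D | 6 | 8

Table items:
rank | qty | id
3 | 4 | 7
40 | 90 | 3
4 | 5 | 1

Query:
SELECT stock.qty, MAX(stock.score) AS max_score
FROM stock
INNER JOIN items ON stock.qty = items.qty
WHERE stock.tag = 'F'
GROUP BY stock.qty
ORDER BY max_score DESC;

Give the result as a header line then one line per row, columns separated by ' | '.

After JOIN items (4 rows):
stock.qty | stock.tag | stock.score | stock.id | items.rank | items.qty | items.id
5 | F | 1 | 9 | 4 | 5 | 1
4 | A | 30 | 4 | 3 | 4 | 7
90 | A | 9 | 7 | 40 | 90 | 3
5 | D | 6 | 8 | 4 | 5 | 1
After WHERE (1 rows):
stock.qty | stock.tag | stock.score | stock.id | items.rank | items.qty | items.id
5 | F | 1 | 9 | 4 | 5 | 1
After GROUP BY (1 rows):
stock.qty | max_score
5 | 1
After ORDER BY (1 rows):
stock.qty | max_score
5 | 1

== RESULT ==
stock.qty | max_score
5 | 1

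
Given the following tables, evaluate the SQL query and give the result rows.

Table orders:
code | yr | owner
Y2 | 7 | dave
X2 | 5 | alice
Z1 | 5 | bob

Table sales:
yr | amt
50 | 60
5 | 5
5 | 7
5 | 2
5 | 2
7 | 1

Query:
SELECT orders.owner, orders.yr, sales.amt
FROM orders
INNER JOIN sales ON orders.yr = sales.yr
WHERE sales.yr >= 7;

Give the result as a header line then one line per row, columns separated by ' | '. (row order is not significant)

== RESULT ==
orders.owner | orders.yr | sales.amt
dave | 7 | 1

Derivation:
After JOIN sales (9 rows):
orders.code | orders.yr | orders.owner | sales.yr | sales.amt
Y2 | 7 | dave | 7 | 1
X2 | 5 | alice | 5 | 5
X2 | 5 | alice | 5 | 7
X2 | 5 | alice | 5 | 2
X2 | 5 | alice | 5 | 2
Z1 | 5 | bob | 5 | 5
Z1 | 5 | bob | 5 | 7
Z1 | 5 | bob | 5 | 2
Z1 | 5 | bob | 5 | 2
After WHERE (1 rows):
orders.code | orders.yr | orders.owner | sales.yr | sales.amt
Y2 | 7 | dave | 7 | 1
After SELECT (1 rows):
orders.owner | orders.yr | sales.amt
dave | 7 | 1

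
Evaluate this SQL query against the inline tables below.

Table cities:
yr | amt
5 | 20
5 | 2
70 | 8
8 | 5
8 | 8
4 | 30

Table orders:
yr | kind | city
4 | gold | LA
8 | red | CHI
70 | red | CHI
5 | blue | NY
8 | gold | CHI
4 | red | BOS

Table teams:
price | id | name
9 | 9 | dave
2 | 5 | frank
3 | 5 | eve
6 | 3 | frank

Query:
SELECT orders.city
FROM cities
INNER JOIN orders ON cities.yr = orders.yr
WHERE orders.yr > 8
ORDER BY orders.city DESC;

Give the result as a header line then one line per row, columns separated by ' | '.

== RESULT ==
orders.city
CHI

Derivation:
After JOIN orders (9 rows):
cities.yr | cities.amt | orders.yr | orders.kind | orders.city
5 | 20 | 5 | blue | NY
5 | 2 | 5 | blue | NY
70 | 8 | 70 | red | CHI
8 | 5 | 8 | red | CHI
8 | 5 | 8 | gold | CHI
8 | 8 | 8 | red | CHI
8 | 8 | 8 | gold | CHI
4 | 30 | 4 | gold | LA
4 | 30 | 4 | red | BOS
After WHERE (1 rows):
cities.yr | cities.amt | orders.yr | orders.kind | orders.city
70 | 8 | 70 | red | CHI
After SELECT (1 rows):
orders.city
CHI
After ORDER BY (1 rows):
orders.city
CHI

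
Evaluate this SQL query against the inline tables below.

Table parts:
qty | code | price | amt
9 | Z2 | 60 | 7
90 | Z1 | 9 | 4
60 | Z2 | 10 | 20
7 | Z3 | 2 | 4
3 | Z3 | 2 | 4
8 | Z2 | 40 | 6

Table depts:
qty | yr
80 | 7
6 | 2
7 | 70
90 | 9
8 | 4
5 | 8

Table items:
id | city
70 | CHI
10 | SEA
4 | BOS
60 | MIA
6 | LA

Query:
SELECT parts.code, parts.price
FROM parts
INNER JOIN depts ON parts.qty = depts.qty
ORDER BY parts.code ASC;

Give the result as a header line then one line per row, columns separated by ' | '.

== RESULT ==
parts.code | parts.price
Z1 | 9
Z2 | 40
Z3 | 2

Derivation:
After JOIN depts (3 rows):
parts.qty | parts.code | parts.price | parts.amt | depts.qty | depts.yr
90 | Z1 | 9 | 4 | 90 | 9
7 | Z3 | 2 | 4 | 7 | 70
8 | Z2 | 40 | 6 | 8 | 4
After SELECT (3 rows):
parts.code | parts.price
Z1 | 9
Z3 | 2
Z2 | 40
After ORDER BY (3 rows):
parts.code | parts.price
Z1 | 9
Z2 | 40
Z3 | 2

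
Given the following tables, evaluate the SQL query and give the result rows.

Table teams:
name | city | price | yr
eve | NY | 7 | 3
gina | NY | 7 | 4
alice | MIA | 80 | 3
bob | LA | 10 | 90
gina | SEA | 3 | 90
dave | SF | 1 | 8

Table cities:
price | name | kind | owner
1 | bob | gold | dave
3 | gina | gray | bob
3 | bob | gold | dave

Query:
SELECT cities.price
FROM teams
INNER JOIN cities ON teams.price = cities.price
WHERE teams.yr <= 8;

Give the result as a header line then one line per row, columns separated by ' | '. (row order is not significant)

== RESULT ==
cities.price
1

Derivation:
After JOIN cities (3 rows):
teams.name | teams.city | teams.price | teams.yr | cities.price | cities.name | cities.kind | cities.owner
gina | SEA | 3 | 90 | 3 | gina | gray | bob
gina | SEA | 3 | 90 | 3 | bob | gold | dave
dave | SF | 1 | 8 | 1 | bob | gold | dave
After WHERE (1 rows):
teams.name | teams.city | teams.price | teams.yr | cities.price | cities.name | cities.kind | cities.owner
dave | SF | 1 | 8 | 1 | bob | gold | dave
After SELECT (1 rows):
cities.price
1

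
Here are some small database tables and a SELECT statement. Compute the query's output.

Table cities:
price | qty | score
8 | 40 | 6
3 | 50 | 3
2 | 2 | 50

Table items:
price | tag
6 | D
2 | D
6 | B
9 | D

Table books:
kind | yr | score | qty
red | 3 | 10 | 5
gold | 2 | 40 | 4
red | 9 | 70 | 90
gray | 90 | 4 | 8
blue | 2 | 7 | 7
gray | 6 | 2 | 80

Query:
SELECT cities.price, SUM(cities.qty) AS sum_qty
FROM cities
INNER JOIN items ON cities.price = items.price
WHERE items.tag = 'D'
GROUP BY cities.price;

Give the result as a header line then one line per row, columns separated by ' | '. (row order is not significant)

== RESULT ==
cities.price | sum_qty
2 | 2

Derivation:
After JOIN items (1 rows):
cities.price | cities.qty | cities.score | items.price | items.tag
2 | 2 | 50 | 2 | D
After WHERE (1 rows):
cities.price | cities.qty | cities.score | items.price | items.tag
2 | 2 | 50 | 2 | D
After GROUP BY (1 rows):
cities.price | sum_qty
2 | 2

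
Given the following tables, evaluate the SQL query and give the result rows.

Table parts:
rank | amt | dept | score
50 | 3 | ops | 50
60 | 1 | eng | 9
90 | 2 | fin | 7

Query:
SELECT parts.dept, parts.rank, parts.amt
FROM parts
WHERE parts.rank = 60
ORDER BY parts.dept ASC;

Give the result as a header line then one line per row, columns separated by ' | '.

After WHERE (1 rows):
parts.rank | parts.amt | parts.dept | parts.score
60 | 1 | eng | 9
After SELECT (1 rows):
parts.dept | parts.rank | parts.amt
eng | 60 | 1
After ORDER BY (1 rows):
parts.dept | parts.rank | parts.amt
eng | 60 | 1

== RESULT ==
parts.dept | parts.rank | parts.amt
eng | 60 | 1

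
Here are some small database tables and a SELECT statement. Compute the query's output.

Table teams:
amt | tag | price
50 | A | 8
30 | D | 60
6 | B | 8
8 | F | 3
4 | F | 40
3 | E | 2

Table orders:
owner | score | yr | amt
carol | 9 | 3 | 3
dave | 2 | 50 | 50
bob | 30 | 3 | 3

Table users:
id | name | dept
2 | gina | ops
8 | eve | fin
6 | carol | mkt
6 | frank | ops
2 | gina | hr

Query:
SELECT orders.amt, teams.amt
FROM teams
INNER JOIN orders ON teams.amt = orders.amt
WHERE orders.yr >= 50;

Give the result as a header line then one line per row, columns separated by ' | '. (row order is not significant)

After JOIN orders (3 rows):
teams.amt | teams.tag | teams.price | orders.owner | orders.score | orders.yr | orders.amt
50 | A | 8 | dave | 2 | 50 | 50
3 | E | 2 | carol | 9 | 3 | 3
3 | E | 2 | bob | 30 | 3 | 3
After WHERE (1 rows):
teams.amt | teams.tag | teams.price | orders.owner | orders.score | orders.yr | orders.amt
50 | A | 8 | dave | 2 | 50 | 50
After SELECT (1 rows):
orders.amt | teams.amt
50 | 50

== RESULT ==
orders.amt | teams.amt
50 | 50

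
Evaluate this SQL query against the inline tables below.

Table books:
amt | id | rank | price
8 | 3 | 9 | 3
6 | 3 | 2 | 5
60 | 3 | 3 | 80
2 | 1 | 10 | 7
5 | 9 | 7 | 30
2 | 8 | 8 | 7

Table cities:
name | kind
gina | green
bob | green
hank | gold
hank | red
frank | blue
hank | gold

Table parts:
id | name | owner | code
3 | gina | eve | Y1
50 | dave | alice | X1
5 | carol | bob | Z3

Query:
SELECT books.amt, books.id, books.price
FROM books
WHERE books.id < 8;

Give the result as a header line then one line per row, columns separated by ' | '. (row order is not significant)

== RESULT ==
books.amt | books.id | books.price
8 | 3 | 3
6 | 3 | 5
60 | 3 | 80
2 | 1 | 7

Derivation:
After WHERE (4 rows):
books.amt | books.id | books.rank | books.price
8 | 3 | 9 | 3
6 | 3 | 2 | 5
60 | 3 | 3 | 80
2 | 1 | 10 | 7
After SELECT (4 rows):
books.amt | books.id | books.price
8 | 3 | 3
6 | 3 | 5
60 | 3 | 80
2 | 1 | 7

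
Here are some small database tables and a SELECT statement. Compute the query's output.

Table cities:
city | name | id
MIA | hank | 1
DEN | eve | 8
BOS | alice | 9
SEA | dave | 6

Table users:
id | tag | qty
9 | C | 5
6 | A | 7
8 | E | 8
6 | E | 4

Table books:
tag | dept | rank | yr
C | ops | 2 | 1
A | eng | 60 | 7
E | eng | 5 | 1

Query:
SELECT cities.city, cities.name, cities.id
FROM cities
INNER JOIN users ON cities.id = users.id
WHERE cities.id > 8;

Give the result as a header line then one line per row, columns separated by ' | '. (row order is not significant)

After JOIN users (4 rows):
cities.city | cities.name | cities.id | users.id | users.tag | users.qty
DEN | eve | 8 | 8 | E | 8
BOS | alice | 9 | 9 | C | 5
SEA | dave | 6 | 6 | A | 7
SEA | dave | 6 | 6 | E | 4
After WHERE (1 rows):
cities.city | cities.name | cities.id | users.id | users.tag | users.qty
BOS | alice | 9 | 9 | C | 5
After SELECT (1 rows):
cities.city | cities.name | cities.id
BOS | alice | 9

== RESULT ==
cities.city | cities.name | cities.id
BOS | alice | 9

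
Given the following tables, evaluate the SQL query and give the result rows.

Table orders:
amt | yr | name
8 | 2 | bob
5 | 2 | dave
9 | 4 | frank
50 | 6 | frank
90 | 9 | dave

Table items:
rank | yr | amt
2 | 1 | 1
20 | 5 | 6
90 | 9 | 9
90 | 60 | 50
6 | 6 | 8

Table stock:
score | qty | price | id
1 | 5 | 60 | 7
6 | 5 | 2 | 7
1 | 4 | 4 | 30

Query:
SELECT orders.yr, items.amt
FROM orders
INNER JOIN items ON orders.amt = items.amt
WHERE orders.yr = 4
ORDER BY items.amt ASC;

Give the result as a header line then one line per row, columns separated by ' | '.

After JOIN items (3 rows):
orders.amt | orders.yr | orders.name | items.rank | items.yr | items.amt
8 | 2 | bob | 6 | 6 | 8
9 | 4 | frank | 90 | 9 | 9
50 | 6 | frank | 90 | 60 | 50
After WHERE (1 rows):
orders.amt | orders.yr | orders.name | items.rank | items.yr | items.amt
9 | 4 | frank | 90 | 9 | 9
After SELECT (1 rows):
orders.yr | items.amt
4 | 9
After ORDER BY (1 rows):
orders.yr | items.amt
4 | 9

== RESULT ==
orders.yr | items.amt
4 | 9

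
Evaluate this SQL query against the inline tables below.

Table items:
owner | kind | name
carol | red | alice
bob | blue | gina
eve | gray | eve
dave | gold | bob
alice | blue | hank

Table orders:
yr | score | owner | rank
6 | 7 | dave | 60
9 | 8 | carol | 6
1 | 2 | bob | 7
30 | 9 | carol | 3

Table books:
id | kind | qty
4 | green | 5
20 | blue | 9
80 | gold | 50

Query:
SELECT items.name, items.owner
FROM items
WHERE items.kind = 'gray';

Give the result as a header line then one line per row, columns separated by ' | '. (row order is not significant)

After WHERE (1 rows):
items.owner | items.kind | items.name
eve | gray | eve
After SELECT (1 rows):
items.name | items.owner
eve | eve

== RESULT ==
items.name | items.owner
eve | eve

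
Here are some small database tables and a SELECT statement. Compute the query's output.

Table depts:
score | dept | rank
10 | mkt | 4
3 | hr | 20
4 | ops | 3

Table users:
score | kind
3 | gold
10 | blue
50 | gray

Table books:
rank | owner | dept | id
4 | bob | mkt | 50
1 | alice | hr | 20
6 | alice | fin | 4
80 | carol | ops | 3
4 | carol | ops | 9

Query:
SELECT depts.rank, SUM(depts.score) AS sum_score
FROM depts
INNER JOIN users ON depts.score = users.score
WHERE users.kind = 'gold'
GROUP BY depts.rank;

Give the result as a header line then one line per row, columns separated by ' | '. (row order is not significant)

== RESULT ==
depts.rank | sum_score
20 | 3

Derivation:
After JOIN users (2 rows):
depts.score | depts.dept | depts.rank | users.score | users.kind
10 | mkt | 4 | 10 | blue
3 | hr | 20 | 3 | gold
After WHERE (1 rows):
depts.score | depts.dept | depts.rank | users.score | users.kind
3 | hr | 20 | 3 | gold
After GROUP BY (1 rows):
depts.rank | sum_score
20 | 3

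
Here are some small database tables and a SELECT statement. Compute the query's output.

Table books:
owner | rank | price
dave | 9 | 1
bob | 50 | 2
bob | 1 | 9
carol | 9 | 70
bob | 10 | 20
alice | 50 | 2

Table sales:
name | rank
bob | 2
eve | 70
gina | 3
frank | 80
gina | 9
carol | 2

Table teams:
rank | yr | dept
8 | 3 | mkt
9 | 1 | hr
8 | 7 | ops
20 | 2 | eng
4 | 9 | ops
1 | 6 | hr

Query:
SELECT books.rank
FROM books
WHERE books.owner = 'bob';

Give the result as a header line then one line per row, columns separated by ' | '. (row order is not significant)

After WHERE (3 rows):
books.owner | books.rank | books.price
bob | 50 | 2
bob | 1 | 9
bob | 10 | 20
After SELECT (3 rows):
books.rank
50
1
10

== RESULT ==
books.rank
50
1
10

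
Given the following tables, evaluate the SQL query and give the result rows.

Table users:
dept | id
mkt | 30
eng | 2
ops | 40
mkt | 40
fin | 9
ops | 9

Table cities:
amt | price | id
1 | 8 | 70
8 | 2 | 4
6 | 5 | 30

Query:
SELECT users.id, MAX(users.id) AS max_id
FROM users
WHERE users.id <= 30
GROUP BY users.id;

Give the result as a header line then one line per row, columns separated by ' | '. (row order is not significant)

== RESULT ==
users.id | max_id
30 | 30
2 | 2
9 | 9

Derivation:
After WHERE (4 rows):
users.dept | users.id
mkt | 30
eng | 2
fin | 9
ops | 9
After GROUP BY (3 rows):
users.id | max_id
30 | 30
2 | 2
9 | 9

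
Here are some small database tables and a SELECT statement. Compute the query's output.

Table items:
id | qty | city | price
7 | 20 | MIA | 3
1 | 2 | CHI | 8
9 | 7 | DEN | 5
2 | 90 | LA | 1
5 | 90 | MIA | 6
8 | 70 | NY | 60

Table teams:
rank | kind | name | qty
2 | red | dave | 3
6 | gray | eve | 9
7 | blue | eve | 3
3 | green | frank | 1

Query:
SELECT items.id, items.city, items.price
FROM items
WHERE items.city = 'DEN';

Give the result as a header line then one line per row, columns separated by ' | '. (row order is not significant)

After WHERE (1 rows):
items.id | items.qty | items.city | items.price
9 | 7 | DEN | 5
After SELECT (1 rows):
items.id | items.city | items.price
9 | DEN | 5

== RESULT ==
items.id | items.city | items.price
9 | DEN | 5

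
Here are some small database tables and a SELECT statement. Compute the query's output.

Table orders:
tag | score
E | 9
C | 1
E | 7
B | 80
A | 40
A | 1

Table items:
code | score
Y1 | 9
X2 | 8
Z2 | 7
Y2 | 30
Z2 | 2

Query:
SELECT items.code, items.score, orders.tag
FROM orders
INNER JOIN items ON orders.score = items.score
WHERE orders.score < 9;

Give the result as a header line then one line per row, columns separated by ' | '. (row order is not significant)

== RESULT ==
items.code | items.score | orders.tag
Z2 | 7 | E

Derivation:
After JOIN items (2 rows):
orders.tag | orders.score | items.code | items.score
E | 9 | Y1 | 9
E | 7 | Z2 | 7
After WHERE (1 rows):
orders.tag | orders.score | items.code | items.score
E | 7 | Z2 | 7
After SELECT (1 rows):
items.code | items.score | orders.tag
Z2 | 7 | E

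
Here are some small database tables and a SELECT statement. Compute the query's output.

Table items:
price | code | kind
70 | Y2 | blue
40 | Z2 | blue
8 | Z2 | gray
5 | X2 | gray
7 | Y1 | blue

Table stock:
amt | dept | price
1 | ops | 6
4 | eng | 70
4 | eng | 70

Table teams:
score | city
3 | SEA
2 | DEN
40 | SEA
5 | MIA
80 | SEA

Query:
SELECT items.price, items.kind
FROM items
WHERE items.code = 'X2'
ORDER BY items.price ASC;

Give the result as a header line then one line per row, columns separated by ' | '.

After WHERE (1 rows):
items.price | items.code | items.kind
5 | X2 | gray
After SELECT (1 rows):
items.price | items.kind
5 | gray
After ORDER BY (1 rows):
items.price | items.kind
5 | gray

== RESULT ==
items.price | items.kind
5 | gray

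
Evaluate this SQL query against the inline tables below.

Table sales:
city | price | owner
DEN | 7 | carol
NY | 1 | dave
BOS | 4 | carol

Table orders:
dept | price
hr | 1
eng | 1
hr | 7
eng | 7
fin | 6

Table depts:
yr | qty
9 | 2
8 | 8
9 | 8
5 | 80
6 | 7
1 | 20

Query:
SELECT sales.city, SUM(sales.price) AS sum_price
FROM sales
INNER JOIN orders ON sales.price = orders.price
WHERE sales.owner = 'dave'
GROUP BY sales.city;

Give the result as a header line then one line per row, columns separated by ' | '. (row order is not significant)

After JOIN orders (4 rows):
sales.city | sales.price | sales.owner | orders.dept | orders.price
DEN | 7 | carol | hr | 7
DEN | 7 | carol | eng | 7
NY | 1 | dave | hr | 1
NY | 1 | dave | eng | 1
After WHERE (2 rows):
sales.city | sales.price | sales.owner | orders.dept | orders.price
NY | 1 | dave | hr | 1
NY | 1 | dave | eng | 1
After GROUP BY (1 rows):
sales.city | sum_price
NY | 2

== RESULT ==
sales.city | sum_price
NY | 2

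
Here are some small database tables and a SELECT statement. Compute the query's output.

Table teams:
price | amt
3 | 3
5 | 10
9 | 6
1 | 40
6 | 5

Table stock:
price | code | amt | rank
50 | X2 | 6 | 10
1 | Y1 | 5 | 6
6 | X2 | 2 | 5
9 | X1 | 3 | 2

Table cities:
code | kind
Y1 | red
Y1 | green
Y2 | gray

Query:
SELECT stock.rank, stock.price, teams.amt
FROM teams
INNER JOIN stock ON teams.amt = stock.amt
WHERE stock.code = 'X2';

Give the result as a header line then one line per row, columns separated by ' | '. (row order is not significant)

== RESULT ==
stock.rank | stock.price | teams.amt
10 | 50 | 6

Derivation:
After JOIN stock (3 rows):
teams.price | teams.amt | stock.price | stock.code | stock.amt | stock.rank
3 | 3 | 9 | X1 | 3 | 2
9 | 6 | 50 | X2 | 6 | 10
6 | 5 | 1 | Y1 | 5 | 6
After WHERE (1 rows):
teams.price | teams.amt | stock.price | stock.code | stock.amt | stock.rank
9 | 6 | 50 | X2 | 6 | 10
After SELECT (1 rows):
stock.rank | stock.price | teams.amt
10 | 50 | 6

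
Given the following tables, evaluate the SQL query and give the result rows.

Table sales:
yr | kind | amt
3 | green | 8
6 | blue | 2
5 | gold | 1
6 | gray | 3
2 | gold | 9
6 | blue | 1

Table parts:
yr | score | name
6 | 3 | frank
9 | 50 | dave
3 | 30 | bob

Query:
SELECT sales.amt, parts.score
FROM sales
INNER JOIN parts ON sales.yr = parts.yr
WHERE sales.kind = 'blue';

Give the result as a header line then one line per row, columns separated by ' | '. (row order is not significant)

After JOIN parts (4 rows):
sales.yr | sales.kind | sales.amt | parts.yr | parts.score | parts.name
3 | green | 8 | 3 | 30 | bob
6 | blue | 2 | 6 | 3 | frank
6 | gray | 3 | 6 | 3 | frank
6 | blue | 1 | 6 | 3 | frank
After WHERE (2 rows):
sales.yr | sales.kind | sales.amt | parts.yr | parts.score | parts.name
6 | blue | 2 | 6 | 3 | frank
6 | blue | 1 | 6 | 3 | frank
After SELECT (2 rows):
sales.amt | parts.score
2 | 3
1 | 3

== RESULT ==
sales.amt | parts.score
2 | 3
1 | 3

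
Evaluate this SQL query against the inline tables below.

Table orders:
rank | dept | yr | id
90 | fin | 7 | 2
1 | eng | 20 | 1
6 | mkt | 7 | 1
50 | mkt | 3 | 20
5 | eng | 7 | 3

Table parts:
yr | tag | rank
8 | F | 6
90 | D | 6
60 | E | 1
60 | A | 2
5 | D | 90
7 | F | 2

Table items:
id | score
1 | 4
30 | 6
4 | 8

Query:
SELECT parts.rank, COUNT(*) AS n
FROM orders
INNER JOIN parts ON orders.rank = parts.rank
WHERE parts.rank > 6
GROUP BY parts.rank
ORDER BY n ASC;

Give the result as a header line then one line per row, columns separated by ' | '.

After JOIN parts (4 rows):
orders.rank | orders.dept | orders.yr | orders.id | parts.yr | parts.tag | parts.rank
90 | fin | 7 | 2 | 5 | D | 90
1 | eng | 20 | 1 | 60 | E | 1
6 | mkt | 7 | 1 | 8 | F | 6
6 | mkt | 7 | 1 | 90 | D | 6
After WHERE (1 rows):
orders.rank | orders.dept | orders.yr | orders.id | parts.yr | parts.tag | parts.rank
90 | fin | 7 | 2 | 5 | D | 90
After GROUP BY (1 rows):
parts.rank | n
90 | 1
After ORDER BY (1 rows):
parts.rank | n
90 | 1

== RESULT ==
parts.rank | n
90 | 1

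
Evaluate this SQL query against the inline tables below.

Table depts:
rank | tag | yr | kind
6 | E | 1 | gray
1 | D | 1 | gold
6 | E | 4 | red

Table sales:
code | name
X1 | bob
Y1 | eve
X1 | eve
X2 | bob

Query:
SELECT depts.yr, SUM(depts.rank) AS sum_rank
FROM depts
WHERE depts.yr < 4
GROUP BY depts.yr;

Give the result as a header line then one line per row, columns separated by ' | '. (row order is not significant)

== RESULT ==
depts.yr | sum_rank
1 | 7

Derivation:
After WHERE (2 rows):
depts.rank | depts.tag | depts.yr | depts.kind
6 | E | 1 | gray
1 | D | 1 | gold
After GROUP BY (1 rows):
depts.yr | sum_rank
1 | 7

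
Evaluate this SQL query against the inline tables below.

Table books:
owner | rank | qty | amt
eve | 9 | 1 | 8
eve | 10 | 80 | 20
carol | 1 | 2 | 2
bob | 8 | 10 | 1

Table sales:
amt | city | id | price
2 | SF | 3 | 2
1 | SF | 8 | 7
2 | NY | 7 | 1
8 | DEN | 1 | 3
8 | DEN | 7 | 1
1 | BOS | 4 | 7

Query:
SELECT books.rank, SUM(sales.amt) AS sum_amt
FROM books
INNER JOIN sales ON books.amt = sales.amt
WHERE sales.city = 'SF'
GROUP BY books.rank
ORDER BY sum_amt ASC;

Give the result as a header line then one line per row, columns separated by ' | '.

== RESULT ==
books.rank | sum_amt
8 | 1
1 | 2

Derivation:
After JOIN sales (6 rows):
books.owner | books.rank | books.qty | books.amt | sales.amt | sales.city | sales.id | sales.price
eve | 9 | 1 | 8 | 8 | DEN | 1 | 3
eve | 9 | 1 | 8 | 8 | DEN | 7 | 1
carol | 1 | 2 | 2 | 2 | SF | 3 | 2
carol | 1 | 2 | 2 | 2 | NY | 7 | 1
bob | 8 | 10 | 1 | 1 | SF | 8 | 7
bob | 8 | 10 | 1 | 1 | BOS | 4 | 7
After WHERE (2 rows):
books.owner | books.rank | books.qty | books.amt | sales.amt | sales.city | sales.id | sales.price
carol | 1 | 2 | 2 | 2 | SF | 3 | 2
bob | 8 | 10 | 1 | 1 | SF | 8 | 7
After GROUP BY (2 rows):
books.rank | sum_amt
1 | 2
8 | 1
After ORDER BY (2 rows):
books.rank | sum_amt
8 | 1
1 | 2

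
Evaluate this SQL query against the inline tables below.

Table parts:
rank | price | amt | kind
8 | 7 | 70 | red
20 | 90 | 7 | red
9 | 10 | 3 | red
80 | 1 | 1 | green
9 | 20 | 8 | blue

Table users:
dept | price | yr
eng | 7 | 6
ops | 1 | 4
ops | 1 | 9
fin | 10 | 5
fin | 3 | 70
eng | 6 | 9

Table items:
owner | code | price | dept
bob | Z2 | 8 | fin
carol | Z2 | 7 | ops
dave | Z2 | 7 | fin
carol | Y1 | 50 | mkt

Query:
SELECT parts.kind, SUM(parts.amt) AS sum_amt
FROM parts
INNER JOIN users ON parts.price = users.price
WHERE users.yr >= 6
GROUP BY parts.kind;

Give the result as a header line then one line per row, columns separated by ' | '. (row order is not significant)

== RESULT ==
parts.kind | sum_amt
red | 70
green | 1

Derivation:
After JOIN users (4 rows):
parts.rank | parts.price | parts.amt | parts.kind | users.dept | users.price | users.yr
8 | 7 | 70 | red | eng | 7 | 6
9 | 10 | 3 | red | fin | 10 | 5
80 | 1 | 1 | green | ops | 1 | 4
80 | 1 | 1 | green | ops | 1 | 9
After WHERE (2 rows):
parts.rank | parts.price | parts.amt | parts.kind | users.dept | users.price | users.yr
8 | 7 | 70 | red | eng | 7 | 6
80 | 1 | 1 | green | ops | 1 | 9
After GROUP BY (2 rows):
parts.kind | sum_amt
red | 70
green | 1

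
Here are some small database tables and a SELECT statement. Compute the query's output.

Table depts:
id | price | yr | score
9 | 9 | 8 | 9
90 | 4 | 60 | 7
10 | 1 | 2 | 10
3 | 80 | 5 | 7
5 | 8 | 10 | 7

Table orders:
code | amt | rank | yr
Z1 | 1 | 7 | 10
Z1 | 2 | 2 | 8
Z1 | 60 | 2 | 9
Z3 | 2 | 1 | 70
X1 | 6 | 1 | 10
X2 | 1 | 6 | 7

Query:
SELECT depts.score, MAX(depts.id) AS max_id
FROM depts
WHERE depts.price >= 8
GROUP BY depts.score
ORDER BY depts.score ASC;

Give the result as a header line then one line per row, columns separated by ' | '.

== RESULT ==
depts.score | max_id
7 | 5
9 | 9

Derivation:
After WHERE (3 rows):
depts.id | depts.price | depts.yr | depts.score
9 | 9 | 8 | 9
3 | 80 | 5 | 7
5 | 8 | 10 | 7
After GROUP BY (2 rows):
depts.score | max_id
9 | 9
7 | 5
After ORDER BY (2 rows):
depts.score | max_id
7 | 5
9 | 9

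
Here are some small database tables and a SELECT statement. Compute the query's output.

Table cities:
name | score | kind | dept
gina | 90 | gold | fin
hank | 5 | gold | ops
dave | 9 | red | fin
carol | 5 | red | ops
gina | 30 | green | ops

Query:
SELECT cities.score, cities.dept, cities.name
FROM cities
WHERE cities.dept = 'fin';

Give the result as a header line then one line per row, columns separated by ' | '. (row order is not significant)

After WHERE (2 rows):
cities.name | cities.score | cities.kind | cities.dept
gina | 90 | gold | fin
dave | 9 | red | fin
After SELECT (2 rows):
cities.score | cities.dept | cities.name
90 | fin | gina
9 | fin | dave

== RESULT ==
cities.score | cities.dept | cities.name
90 | fin | gina
9 | fin | dave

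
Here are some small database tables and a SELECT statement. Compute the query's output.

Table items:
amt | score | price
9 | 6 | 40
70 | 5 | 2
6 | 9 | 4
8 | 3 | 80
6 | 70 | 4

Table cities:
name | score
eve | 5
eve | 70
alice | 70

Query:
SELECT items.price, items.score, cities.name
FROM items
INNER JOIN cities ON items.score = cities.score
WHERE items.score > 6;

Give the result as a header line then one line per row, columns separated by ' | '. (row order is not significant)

== RESULT ==
items.price | items.score | cities.name
4 | 70 | eve
4 | 70 | alice

Derivation:
After JOIN cities (3 rows):
items.amt | items.score | items.price | cities.name | cities.score
70 | 5 | 2 | eve | 5
6 | 70 | 4 | eve | 70
6 | 70 | 4 | alice | 70
After WHERE (2 rows):
items.amt | items.score | items.price | cities.name | cities.score
6 | 70 | 4 | eve | 70
6 | 70 | 4 | alice | 70
After SELECT (2 rows):
items.price | items.score | cities.name
4 | 70 | eve
4 | 70 | alice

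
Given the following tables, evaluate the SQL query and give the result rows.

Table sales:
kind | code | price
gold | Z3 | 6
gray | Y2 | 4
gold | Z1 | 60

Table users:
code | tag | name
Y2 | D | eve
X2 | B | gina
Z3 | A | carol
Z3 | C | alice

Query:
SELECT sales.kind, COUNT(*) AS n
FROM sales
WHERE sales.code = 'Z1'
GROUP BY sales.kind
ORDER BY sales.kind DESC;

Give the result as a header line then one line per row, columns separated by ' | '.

== RESULT ==
sales.kind | n
gold | 1

Derivation:
After WHERE (1 rows):
sales.kind | sales.code | sales.price
gold | Z1 | 60
After GROUP BY (1 rows):
sales.kind | n
gold | 1
After ORDER BY (1 rows):
sales.kind | n
gold | 1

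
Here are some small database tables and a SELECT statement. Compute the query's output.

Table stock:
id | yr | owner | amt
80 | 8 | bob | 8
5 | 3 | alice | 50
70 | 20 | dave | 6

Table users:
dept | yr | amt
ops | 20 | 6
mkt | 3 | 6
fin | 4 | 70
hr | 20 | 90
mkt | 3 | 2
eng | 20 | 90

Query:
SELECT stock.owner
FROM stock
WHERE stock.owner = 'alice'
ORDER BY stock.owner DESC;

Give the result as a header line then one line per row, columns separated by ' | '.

After WHERE (1 rows):
stock.id | stock.yr | stock.owner | stock.amt
5 | 3 | alice | 50
After SELECT (1 rows):
stock.owner
alice
After ORDER BY (1 rows):
stock.owner
alice

== RESULT ==
stock.owner
alice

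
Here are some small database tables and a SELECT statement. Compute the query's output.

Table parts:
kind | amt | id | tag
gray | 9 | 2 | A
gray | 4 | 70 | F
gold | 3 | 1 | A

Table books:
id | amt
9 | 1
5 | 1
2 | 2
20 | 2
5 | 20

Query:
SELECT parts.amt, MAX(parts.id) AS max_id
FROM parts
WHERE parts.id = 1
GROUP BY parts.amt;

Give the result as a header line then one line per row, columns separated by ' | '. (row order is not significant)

== RESULT ==
parts.amt | max_id
3 | 1

Derivation:
After WHERE (1 rows):
parts.kind | parts.amt | parts.id | parts.tag
gold | 3 | 1 | A
After GROUP BY (1 rows):
parts.amt | max_id
3 | 1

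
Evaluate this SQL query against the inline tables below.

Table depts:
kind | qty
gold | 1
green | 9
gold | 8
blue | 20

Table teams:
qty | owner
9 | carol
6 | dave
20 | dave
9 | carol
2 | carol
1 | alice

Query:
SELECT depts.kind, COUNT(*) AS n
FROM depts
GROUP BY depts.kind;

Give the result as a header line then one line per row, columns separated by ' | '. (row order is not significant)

== RESULT ==
depts.kind | n
gold | 2
green | 1
blue | 1

Derivation:
After GROUP BY (3 rows):
depts.kind | n
gold | 2
green | 1
blue | 1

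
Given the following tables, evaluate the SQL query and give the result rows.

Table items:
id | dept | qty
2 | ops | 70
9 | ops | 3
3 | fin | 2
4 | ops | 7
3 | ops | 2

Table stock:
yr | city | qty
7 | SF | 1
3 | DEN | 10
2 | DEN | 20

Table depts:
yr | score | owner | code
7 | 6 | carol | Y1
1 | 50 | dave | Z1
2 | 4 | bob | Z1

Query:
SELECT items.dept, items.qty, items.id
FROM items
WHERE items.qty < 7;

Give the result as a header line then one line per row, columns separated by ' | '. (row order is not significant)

After WHERE (3 rows):
items.id | items.dept | items.qty
9 | ops | 3
3 | fin | 2
3 | ops | 2
After SELECT (3 rows):
items.dept | items.qty | items.id
ops | 3 | 9
fin | 2 | 3
ops | 2 | 3

== RESULT ==
items.dept | items.qty | items.id
ops | 3 | 9
fin | 2 | 3
ops | 2 | 3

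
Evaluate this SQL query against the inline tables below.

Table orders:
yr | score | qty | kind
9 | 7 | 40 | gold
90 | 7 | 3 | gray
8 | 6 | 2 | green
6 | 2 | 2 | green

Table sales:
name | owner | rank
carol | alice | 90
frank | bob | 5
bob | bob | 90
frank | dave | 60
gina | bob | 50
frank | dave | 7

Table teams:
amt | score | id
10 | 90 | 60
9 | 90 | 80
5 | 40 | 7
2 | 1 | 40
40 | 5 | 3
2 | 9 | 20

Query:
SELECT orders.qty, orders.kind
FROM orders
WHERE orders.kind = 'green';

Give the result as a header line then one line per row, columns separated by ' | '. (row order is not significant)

After WHERE (2 rows):
orders.yr | orders.score | orders.qty | orders.kind
8 | 6 | 2 | green
6 | 2 | 2 | green
After SELECT (2 rows):
orders.qty | orders.kind
2 | green
2 | green

== RESULT ==
orders.qty | orders.kind
2 | green
2 | green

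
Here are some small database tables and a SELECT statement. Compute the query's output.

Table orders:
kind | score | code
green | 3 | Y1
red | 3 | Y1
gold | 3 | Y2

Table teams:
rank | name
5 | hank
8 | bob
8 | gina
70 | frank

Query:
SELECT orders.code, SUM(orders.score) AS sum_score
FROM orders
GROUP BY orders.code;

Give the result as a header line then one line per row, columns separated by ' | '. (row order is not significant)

After GROUP BY (2 rows):
orders.code | sum_score
Y1 | 6
Y2 | 3

== RESULT ==
orders.code | sum_score
Y1 | 6
Y2 | 3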